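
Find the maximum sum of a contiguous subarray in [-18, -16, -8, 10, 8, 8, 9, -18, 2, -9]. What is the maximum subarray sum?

Using Kadane's algorithm on [-18, -16, -8, 10, 8, 8, 9, -18, 2, -9]:

Scanning through the array:
Position 1 (value -16): max_ending_here = -16, max_so_far = -16
Position 2 (value -8): max_ending_here = -8, max_so_far = -8
Position 3 (value 10): max_ending_here = 10, max_so_far = 10
Position 4 (value 8): max_ending_here = 18, max_so_far = 18
Position 5 (value 8): max_ending_here = 26, max_so_far = 26
Position 6 (value 9): max_ending_here = 35, max_so_far = 35
Position 7 (value -18): max_ending_here = 17, max_so_far = 35
Position 8 (value 2): max_ending_here = 19, max_so_far = 35
Position 9 (value -9): max_ending_here = 10, max_so_far = 35

Maximum subarray: [10, 8, 8, 9]
Maximum sum: 35

The maximum subarray is [10, 8, 8, 9] with sum 35. This subarray runs from index 3 to index 6.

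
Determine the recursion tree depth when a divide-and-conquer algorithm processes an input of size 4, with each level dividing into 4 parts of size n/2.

For divide and conquer with division factor 2:

Problem sizes at each level:
Level 0: 4
Level 1: 2
Level 2: 1

The root is level 0 and the size-1 base case is level 2 (the tree spans levels 0 through 2, i.e. 3 levels counting the root), so the depth is the number of divisions: log_2(4) = 2

The recursion tree depth is log_2(4) = 2. At each level, the problem size is divided by 2, so it takes 2 divisions to reduce to a base case of size 1. The algorithm makes 4 recursive calls at each level.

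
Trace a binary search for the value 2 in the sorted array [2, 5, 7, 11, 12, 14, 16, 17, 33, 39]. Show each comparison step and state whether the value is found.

Binary search for 2 in [2, 5, 7, 11, 12, 14, 16, 17, 33, 39]:

lo=0, hi=9, mid=4, arr[mid]=12 -> 12 > 2, search left half
lo=0, hi=3, mid=1, arr[mid]=5 -> 5 > 2, search left half
lo=0, hi=0, mid=0, arr[mid]=2 -> Found target at index 0!

Binary search finds 2 at index 0 after 3 comparisons. The search repeatedly halves the search space by comparing with the middle element.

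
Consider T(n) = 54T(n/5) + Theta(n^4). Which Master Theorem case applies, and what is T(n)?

Master Theorem for T(n) = 54T(n/5) + O(n^4):

a = 54, b = 5, c = 4
log_b(a) = log_5(54) = 2.4785

Case 3: c = 4 > log_5(54) = 2.4785
T(n) = O(n^4) = O(n^4)

For T(n) = 54T(n/5) + O(n^4): log_5(54) = 2.4785. This is Case 3 of the Master Theorem (c > log_b(a), work dominated by root), giving O(n^4).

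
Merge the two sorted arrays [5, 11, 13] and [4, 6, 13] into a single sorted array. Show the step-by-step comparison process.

Merging process:

Compare 5 vs 4: take 4 from right. Merged: [4]
Compare 5 vs 6: take 5 from left. Merged: [4, 5]
Compare 11 vs 6: take 6 from right. Merged: [4, 5, 6]
Compare 11 vs 13: take 11 from left. Merged: [4, 5, 6, 11]
Compare 13 vs 13: take 13 from left. Merged: [4, 5, 6, 11, 13]
Append remaining from right: [13]. Merged: [4, 5, 6, 11, 13, 13]

Final merged array: [4, 5, 6, 11, 13, 13]
Total comparisons: 5

The merged array is [4, 5, 6, 11, 13, 13], requiring 5 comparisons. The merge step runs in O(n) time where n is the total number of elements.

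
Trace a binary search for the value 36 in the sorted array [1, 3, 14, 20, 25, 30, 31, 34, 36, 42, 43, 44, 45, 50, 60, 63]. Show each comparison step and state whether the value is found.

Binary search for 36 in [1, 3, 14, 20, 25, 30, 31, 34, 36, 42, 43, 44, 45, 50, 60, 63]:

lo=0, hi=15, mid=7, arr[mid]=34 -> 34 < 36, search right half
lo=8, hi=15, mid=11, arr[mid]=44 -> 44 > 36, search left half
lo=8, hi=10, mid=9, arr[mid]=42 -> 42 > 36, search left half
lo=8, hi=8, mid=8, arr[mid]=36 -> Found target at index 8!

Binary search finds 36 at index 8 after 4 comparisons. The search repeatedly halves the search space by comparing with the middle element.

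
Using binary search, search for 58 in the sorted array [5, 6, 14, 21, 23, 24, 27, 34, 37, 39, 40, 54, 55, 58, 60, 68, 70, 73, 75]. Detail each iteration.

Binary search for 58 in [5, 6, 14, 21, 23, 24, 27, 34, 37, 39, 40, 54, 55, 58, 60, 68, 70, 73, 75]:

lo=0, hi=18, mid=9, arr[mid]=39 -> 39 < 58, search right half
lo=10, hi=18, mid=14, arr[mid]=60 -> 60 > 58, search left half
lo=10, hi=13, mid=11, arr[mid]=54 -> 54 < 58, search right half
lo=12, hi=13, mid=12, arr[mid]=55 -> 55 < 58, search right half
lo=13, hi=13, mid=13, arr[mid]=58 -> Found target at index 13!

Binary search finds 58 at index 13 after 5 comparisons. The search repeatedly halves the search space by comparing with the middle element.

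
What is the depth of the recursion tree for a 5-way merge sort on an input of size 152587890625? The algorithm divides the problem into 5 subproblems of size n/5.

For divide and conquer with division factor 5:

Problem sizes at each level:
Level 0: 152587890625
Level 1: 30517578125
Level 2: 6103515625
Level 3: 1220703125
Level 4: 244140625
Level 5: 48828125
Level 6: 9765625
Level 7: 1953125
Level 8: 390625
Level 9: 78125
Level 10: 15625
Level 11: 3125
Level 12: 625
Level 13: 125
Level 14: 25
Level 15: 5
Level 16: 1

The root is level 0 and the size-1 base case is level 16 (the tree spans levels 0 through 16, i.e. 17 levels counting the root), so the depth is the number of divisions: log_5(152587890625) = 16

The recursion tree depth is log_5(152587890625) = 16. At each level, the problem size is divided by 5, so it takes 16 divisions to reduce to a base case of size 1. The algorithm makes 5 recursive calls at each level.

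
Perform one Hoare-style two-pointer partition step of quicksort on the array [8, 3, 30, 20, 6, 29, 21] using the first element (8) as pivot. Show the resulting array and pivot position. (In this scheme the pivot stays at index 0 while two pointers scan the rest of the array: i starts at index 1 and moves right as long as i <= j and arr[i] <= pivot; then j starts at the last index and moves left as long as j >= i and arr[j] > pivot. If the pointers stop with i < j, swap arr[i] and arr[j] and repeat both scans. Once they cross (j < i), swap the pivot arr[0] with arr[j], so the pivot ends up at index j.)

Hoare-style two-pointer partition with pivot = 8:

Initial array: [8, 3, 30, 20, 6, 29, 21]

Pointers start at i = 1, j = 6.
i stops at index 2 (arr[2]=30 > 8), j stops at index 4 (arr[4]=6 <= 8): swap arr[2] and arr[4], array becomes [8, 3, 6, 20, 30, 29, 21]
i ends at 3, j ends at 2: the pointers have crossed (j < i), so scanning stops.

Swap pivot arr[0] with arr[2] to place pivot at position 2: [6, 3, 8, 20, 30, 29, 21]
Pivot position: 2

After partitioning with pivot 8, the array becomes [6, 3, 8, 20, 30, 29, 21]. The pivot is placed at index 2. All elements to the left of the pivot are <= 8, and all elements to the right are > 8.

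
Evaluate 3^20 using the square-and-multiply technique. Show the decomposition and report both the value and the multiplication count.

Computing 3^20 by squaring (build up from 3^1; each line after the first costs one multiplication):

3^1 = 3
3^2 = (3^1)^2 = 3^2 = 9
3^4 = (3^2)^2 = 9^2 = 81
3^5 = 3 * 3^4 = 3 * 81 = 243
3^10 = (3^5)^2 = 243^2 = 59049
3^20 = (3^10)^2 = 59049^2 = 3486784401

Result: 3486784401
Multiplications needed: 5 (5 lines after 3^1)

3^20 = 3486784401. Using exponentiation by squaring, this requires 5 multiplications. The key idea: if the exponent is even, square the half-power; if odd, multiply by the base once.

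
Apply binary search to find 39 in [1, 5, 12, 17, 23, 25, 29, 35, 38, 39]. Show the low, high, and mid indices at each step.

Binary search for 39 in [1, 5, 12, 17, 23, 25, 29, 35, 38, 39]:

lo=0, hi=9, mid=4, arr[mid]=23 -> 23 < 39, search right half
lo=5, hi=9, mid=7, arr[mid]=35 -> 35 < 39, search right half
lo=8, hi=9, mid=8, arr[mid]=38 -> 38 < 39, search right half
lo=9, hi=9, mid=9, arr[mid]=39 -> Found target at index 9!

Binary search finds 39 at index 9 after 4 comparisons. The search repeatedly halves the search space by comparing with the middle element.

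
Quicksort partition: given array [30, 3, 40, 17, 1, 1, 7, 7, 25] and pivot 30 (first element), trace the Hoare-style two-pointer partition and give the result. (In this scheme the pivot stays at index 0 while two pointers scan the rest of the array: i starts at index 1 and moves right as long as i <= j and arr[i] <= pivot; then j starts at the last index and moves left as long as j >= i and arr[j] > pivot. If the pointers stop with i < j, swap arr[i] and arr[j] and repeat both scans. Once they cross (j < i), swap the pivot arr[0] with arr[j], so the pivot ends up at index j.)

Hoare-style two-pointer partition with pivot = 30:

Initial array: [30, 3, 40, 17, 1, 1, 7, 7, 25]

Pointers start at i = 1, j = 8.
i stops at index 2 (arr[2]=40 > 30), j stops at index 8 (arr[8]=25 <= 30): swap arr[2] and arr[8], array becomes [30, 3, 25, 17, 1, 1, 7, 7, 40]
i ends at 8, j ends at 7: the pointers have crossed (j < i), so scanning stops.

Swap pivot arr[0] with arr[7] to place pivot at position 7: [7, 3, 25, 17, 1, 1, 7, 30, 40]
Pivot position: 7

After partitioning with pivot 30, the array becomes [7, 3, 25, 17, 1, 1, 7, 30, 40]. The pivot is placed at index 7. All elements to the left of the pivot are <= 30, and all elements to the right are > 30.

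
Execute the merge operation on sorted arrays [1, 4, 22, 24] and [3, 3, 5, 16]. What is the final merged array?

Merging process:

Compare 1 vs 3: take 1 from left. Merged: [1]
Compare 4 vs 3: take 3 from right. Merged: [1, 3]
Compare 4 vs 3: take 3 from right. Merged: [1, 3, 3]
Compare 4 vs 5: take 4 from left. Merged: [1, 3, 3, 4]
Compare 22 vs 5: take 5 from right. Merged: [1, 3, 3, 4, 5]
Compare 22 vs 16: take 16 from right. Merged: [1, 3, 3, 4, 5, 16]
Append remaining from left: [22, 24]. Merged: [1, 3, 3, 4, 5, 16, 22, 24]

Final merged array: [1, 3, 3, 4, 5, 16, 22, 24]
Total comparisons: 6

The merged array is [1, 3, 3, 4, 5, 16, 22, 24], requiring 6 comparisons. The merge step runs in O(n) time where n is the total number of elements.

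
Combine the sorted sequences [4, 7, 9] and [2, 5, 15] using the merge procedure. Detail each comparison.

Merging process:

Compare 4 vs 2: take 2 from right. Merged: [2]
Compare 4 vs 5: take 4 from left. Merged: [2, 4]
Compare 7 vs 5: take 5 from right. Merged: [2, 4, 5]
Compare 7 vs 15: take 7 from left. Merged: [2, 4, 5, 7]
Compare 9 vs 15: take 9 from left. Merged: [2, 4, 5, 7, 9]
Append remaining from right: [15]. Merged: [2, 4, 5, 7, 9, 15]

Final merged array: [2, 4, 5, 7, 9, 15]
Total comparisons: 5

The merged array is [2, 4, 5, 7, 9, 15], requiring 5 comparisons. The merge step runs in O(n) time where n is the total number of elements.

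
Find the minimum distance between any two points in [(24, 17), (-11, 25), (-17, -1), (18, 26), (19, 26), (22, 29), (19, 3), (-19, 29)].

Computing all pairwise distances among 8 points:

d((24, 17), (-11, 25)) = 35.9026
d((24, 17), (-17, -1)) = 44.7772
d((24, 17), (18, 26)) = 10.8167
d((24, 17), (19, 26)) = 10.2956
d((24, 17), (22, 29)) = 12.1655
d((24, 17), (19, 3)) = 14.8661
d((24, 17), (-19, 29)) = 44.643
d((-11, 25), (-17, -1)) = 26.6833
d((-11, 25), (18, 26)) = 29.0172
d((-11, 25), (19, 26)) = 30.0167
d((-11, 25), (22, 29)) = 33.2415
d((-11, 25), (19, 3)) = 37.2022
d((-11, 25), (-19, 29)) = 8.9443
d((-17, -1), (18, 26)) = 44.2041
d((-17, -1), (19, 26)) = 45.0
d((-17, -1), (22, 29)) = 49.2037
d((-17, -1), (19, 3)) = 36.2215
d((-17, -1), (-19, 29)) = 30.0666
d((18, 26), (19, 26)) = 1.0 <-- minimum
d((18, 26), (22, 29)) = 5.0
d((18, 26), (19, 3)) = 23.0217
d((18, 26), (-19, 29)) = 37.1214
d((19, 26), (22, 29)) = 4.2426
d((19, 26), (19, 3)) = 23.0
d((19, 26), (-19, 29)) = 38.1182
d((22, 29), (19, 3)) = 26.1725
d((22, 29), (-19, 29)) = 41.0
d((19, 3), (-19, 29)) = 46.0435

Closest pair: (18, 26) and (19, 26) with distance 1.0

The closest pair is (18, 26) and (19, 26) with Euclidean distance 1.0. For 8 points, brute-force pairwise comparison is shown above. For large n, the divide-and-conquer algorithm (sort by x, recurse on halves, check the dividing strip) achieves O(n log n).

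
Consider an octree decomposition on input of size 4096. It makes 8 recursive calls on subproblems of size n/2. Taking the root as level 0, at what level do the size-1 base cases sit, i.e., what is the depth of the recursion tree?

For divide and conquer with division factor 2:

Problem sizes at each level:
Level 0: 4096
Level 1: 2048
Level 2: 1024
Level 3: 512
Level 4: 256
Level 5: 128
Level 6: 64
Level 7: 32
Level 8: 16
Level 9: 8
Level 10: 4
Level 11: 2
Level 12: 1

The root is level 0 and the size-1 base case is level 12 (the tree spans levels 0 through 12, i.e. 13 levels counting the root), so the depth is the number of divisions: log_2(4096) = 12

The recursion tree depth is log_2(4096) = 12. At each level, the problem size is divided by 2, so it takes 12 divisions to reduce to a base case of size 1. The algorithm makes 8 recursive calls at each level.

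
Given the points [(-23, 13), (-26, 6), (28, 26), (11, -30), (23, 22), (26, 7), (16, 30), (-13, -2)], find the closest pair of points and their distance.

Computing all pairwise distances among 8 points:

d((-23, 13), (-26, 6)) = 7.6158
d((-23, 13), (28, 26)) = 52.6308
d((-23, 13), (11, -30)) = 54.8179
d((-23, 13), (23, 22)) = 46.8722
d((-23, 13), (26, 7)) = 49.366
d((-23, 13), (16, 30)) = 42.5441
d((-23, 13), (-13, -2)) = 18.0278
d((-26, 6), (28, 26)) = 57.5847
d((-26, 6), (11, -30)) = 51.6236
d((-26, 6), (23, 22)) = 51.5461
d((-26, 6), (26, 7)) = 52.0096
d((-26, 6), (16, 30)) = 48.3735
d((-26, 6), (-13, -2)) = 15.2643
d((28, 26), (11, -30)) = 58.5235
d((28, 26), (23, 22)) = 6.4031 <-- minimum
d((28, 26), (26, 7)) = 19.105
d((28, 26), (16, 30)) = 12.6491
d((28, 26), (-13, -2)) = 49.6488
d((11, -30), (23, 22)) = 53.3667
d((11, -30), (26, 7)) = 39.9249
d((11, -30), (16, 30)) = 60.208
d((11, -30), (-13, -2)) = 36.8782
d((23, 22), (26, 7)) = 15.2971
d((23, 22), (16, 30)) = 10.6301
d((23, 22), (-13, -2)) = 43.2666
d((26, 7), (16, 30)) = 25.0799
d((26, 7), (-13, -2)) = 40.025
d((16, 30), (-13, -2)) = 43.1856

Closest pair: (28, 26) and (23, 22) with distance 6.4031

The closest pair is (28, 26) and (23, 22) with Euclidean distance 6.4031. For 8 points, brute-force pairwise comparison is shown above. For large n, the divide-and-conquer algorithm (sort by x, recurse on halves, check the dividing strip) achieves O(n log n).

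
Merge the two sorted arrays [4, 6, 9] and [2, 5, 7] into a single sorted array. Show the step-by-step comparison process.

Merging process:

Compare 4 vs 2: take 2 from right. Merged: [2]
Compare 4 vs 5: take 4 from left. Merged: [2, 4]
Compare 6 vs 5: take 5 from right. Merged: [2, 4, 5]
Compare 6 vs 7: take 6 from left. Merged: [2, 4, 5, 6]
Compare 9 vs 7: take 7 from right. Merged: [2, 4, 5, 6, 7]
Append remaining from left: [9]. Merged: [2, 4, 5, 6, 7, 9]

Final merged array: [2, 4, 5, 6, 7, 9]
Total comparisons: 5

The merged array is [2, 4, 5, 6, 7, 9], requiring 5 comparisons. The merge step runs in O(n) time where n is the total number of elements.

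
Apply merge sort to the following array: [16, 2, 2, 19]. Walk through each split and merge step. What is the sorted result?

Merge sort trace:

Split: [16, 2, 2, 19] -> [16, 2] and [2, 19]
  Split: [16, 2] -> [16] and [2]
  Merge: [16] + [2] -> [2, 16]
  Split: [2, 19] -> [2] and [19]
  Merge: [2] + [19] -> [2, 19]
Merge: [2, 16] + [2, 19] -> [2, 2, 16, 19]

Final sorted array: [2, 2, 16, 19]

The merge sort proceeds by recursively splitting the array and merging sorted halves.
After all merges, the sorted array is [2, 2, 16, 19].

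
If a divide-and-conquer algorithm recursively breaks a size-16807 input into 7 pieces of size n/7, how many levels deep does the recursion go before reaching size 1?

For divide and conquer with division factor 7:

Problem sizes at each level:
Level 0: 16807
Level 1: 2401
Level 2: 343
Level 3: 49
Level 4: 7
Level 5: 1

The root is level 0 and the size-1 base case is level 5 (the tree spans levels 0 through 5, i.e. 6 levels counting the root), so the depth is the number of divisions: log_7(16807) = 5

The recursion tree depth is log_7(16807) = 5. At each level, the problem size is divided by 7, so it takes 5 divisions to reduce to a base case of size 1. The algorithm makes 7 recursive calls at each level.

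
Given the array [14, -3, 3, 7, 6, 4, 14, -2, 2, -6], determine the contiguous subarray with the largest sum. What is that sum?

Using Kadane's algorithm on [14, -3, 3, 7, 6, 4, 14, -2, 2, -6]:

Scanning through the array:
Position 1 (value -3): max_ending_here = 11, max_so_far = 14
Position 2 (value 3): max_ending_here = 14, max_so_far = 14
Position 3 (value 7): max_ending_here = 21, max_so_far = 21
Position 4 (value 6): max_ending_here = 27, max_so_far = 27
Position 5 (value 4): max_ending_here = 31, max_so_far = 31
Position 6 (value 14): max_ending_here = 45, max_so_far = 45
Position 7 (value -2): max_ending_here = 43, max_so_far = 45
Position 8 (value 2): max_ending_here = 45, max_so_far = 45
Position 9 (value -6): max_ending_here = 39, max_so_far = 45

Maximum subarray: [14, -3, 3, 7, 6, 4, 14]
Maximum sum: 45

The maximum subarray is [14, -3, 3, 7, 6, 4, 14] with sum 45. This subarray runs from index 0 to index 6.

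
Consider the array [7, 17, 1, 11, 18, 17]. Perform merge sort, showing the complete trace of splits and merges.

Merge sort trace:

Split: [7, 17, 1, 11, 18, 17] -> [7, 17, 1] and [11, 18, 17]
  Split: [7, 17, 1] -> [7] and [17, 1]
    Split: [17, 1] -> [17] and [1]
    Merge: [17] + [1] -> [1, 17]
  Merge: [7] + [1, 17] -> [1, 7, 17]
  Split: [11, 18, 17] -> [11] and [18, 17]
    Split: [18, 17] -> [18] and [17]
    Merge: [18] + [17] -> [17, 18]
  Merge: [11] + [17, 18] -> [11, 17, 18]
Merge: [1, 7, 17] + [11, 17, 18] -> [1, 7, 11, 17, 17, 18]

Final sorted array: [1, 7, 11, 17, 17, 18]

The merge sort proceeds by recursively splitting the array and merging sorted halves.
After all merges, the sorted array is [1, 7, 11, 17, 17, 18].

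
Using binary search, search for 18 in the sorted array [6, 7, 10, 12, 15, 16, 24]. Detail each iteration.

Binary search for 18 in [6, 7, 10, 12, 15, 16, 24]:

lo=0, hi=6, mid=3, arr[mid]=12 -> 12 < 18, search right half
lo=4, hi=6, mid=5, arr[mid]=16 -> 16 < 18, search right half
lo=6, hi=6, mid=6, arr[mid]=24 -> 24 > 18, search left half
lo=6 > hi=5, target 18 not found

Binary search determines that 18 is not in the array after 3 comparisons. The search space was exhausted without finding the target.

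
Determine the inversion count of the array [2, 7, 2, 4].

Finding inversions in [2, 7, 2, 4]:

(1, 2): arr[1]=7 > arr[2]=2
(1, 3): arr[1]=7 > arr[3]=4

Total inversions: 2

The array has 2 inversion(s): (1,2), (1,3). Each pair (i,j) satisfies i < j and arr[i] > arr[j].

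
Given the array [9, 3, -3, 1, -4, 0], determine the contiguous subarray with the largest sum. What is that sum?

Using Kadane's algorithm on [9, 3, -3, 1, -4, 0]:

Scanning through the array:
Position 1 (value 3): max_ending_here = 12, max_so_far = 12
Position 2 (value -3): max_ending_here = 9, max_so_far = 12
Position 3 (value 1): max_ending_here = 10, max_so_far = 12
Position 4 (value -4): max_ending_here = 6, max_so_far = 12
Position 5 (value 0): max_ending_here = 6, max_so_far = 12

Maximum subarray: [9, 3]
Maximum sum: 12

The maximum subarray is [9, 3] with sum 12. This subarray runs from index 0 to index 1.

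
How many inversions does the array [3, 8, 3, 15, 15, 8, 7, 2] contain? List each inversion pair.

Finding inversions in [3, 8, 3, 15, 15, 8, 7, 2]:

(0, 7): arr[0]=3 > arr[7]=2
(1, 2): arr[1]=8 > arr[2]=3
(1, 6): arr[1]=8 > arr[6]=7
(1, 7): arr[1]=8 > arr[7]=2
(2, 7): arr[2]=3 > arr[7]=2
(3, 5): arr[3]=15 > arr[5]=8
(3, 6): arr[3]=15 > arr[6]=7
(3, 7): arr[3]=15 > arr[7]=2
(4, 5): arr[4]=15 > arr[5]=8
(4, 6): arr[4]=15 > arr[6]=7
(4, 7): arr[4]=15 > arr[7]=2
(5, 6): arr[5]=8 > arr[6]=7
(5, 7): arr[5]=8 > arr[7]=2
(6, 7): arr[6]=7 > arr[7]=2

Total inversions: 14

The array has 14 inversion(s): (0,7), (1,2), (1,6), (1,7), (2,7), (3,5), (3,6), (3,7), (4,5), (4,6), (4,7), (5,6), (5,7), (6,7). Each pair (i,j) satisfies i < j and arr[i] > arr[j].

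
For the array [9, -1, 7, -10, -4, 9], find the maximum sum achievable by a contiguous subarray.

Using Kadane's algorithm on [9, -1, 7, -10, -4, 9]:

Scanning through the array:
Position 1 (value -1): max_ending_here = 8, max_so_far = 9
Position 2 (value 7): max_ending_here = 15, max_so_far = 15
Position 3 (value -10): max_ending_here = 5, max_so_far = 15
Position 4 (value -4): max_ending_here = 1, max_so_far = 15
Position 5 (value 9): max_ending_here = 10, max_so_far = 15

Maximum subarray: [9, -1, 7]
Maximum sum: 15

The maximum subarray is [9, -1, 7] with sum 15. This subarray runs from index 0 to index 2.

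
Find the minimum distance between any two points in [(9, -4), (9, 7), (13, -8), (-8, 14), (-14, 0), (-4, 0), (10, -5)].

Computing all pairwise distances among 7 points:

d((9, -4), (9, 7)) = 11.0
d((9, -4), (13, -8)) = 5.6569
d((9, -4), (-8, 14)) = 24.7588
d((9, -4), (-14, 0)) = 23.3452
d((9, -4), (-4, 0)) = 13.6015
d((9, -4), (10, -5)) = 1.4142 <-- minimum
d((9, 7), (13, -8)) = 15.5242
d((9, 7), (-8, 14)) = 18.3848
d((9, 7), (-14, 0)) = 24.0416
d((9, 7), (-4, 0)) = 14.7648
d((9, 7), (10, -5)) = 12.0416
d((13, -8), (-8, 14)) = 30.4138
d((13, -8), (-14, 0)) = 28.1603
d((13, -8), (-4, 0)) = 18.7883
d((13, -8), (10, -5)) = 4.2426
d((-8, 14), (-14, 0)) = 15.2315
d((-8, 14), (-4, 0)) = 14.5602
d((-8, 14), (10, -5)) = 26.1725
d((-14, 0), (-4, 0)) = 10.0
d((-14, 0), (10, -5)) = 24.5153
d((-4, 0), (10, -5)) = 14.8661

Closest pair: (9, -4) and (10, -5) with distance 1.4142

The closest pair is (9, -4) and (10, -5) with Euclidean distance 1.4142. For 7 points, brute-force pairwise comparison is shown above. For large n, the divide-and-conquer algorithm (sort by x, recurse on halves, check the dividing strip) achieves O(n log n).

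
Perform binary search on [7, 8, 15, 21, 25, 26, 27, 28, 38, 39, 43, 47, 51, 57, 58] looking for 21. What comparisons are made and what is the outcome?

Binary search for 21 in [7, 8, 15, 21, 25, 26, 27, 28, 38, 39, 43, 47, 51, 57, 58]:

lo=0, hi=14, mid=7, arr[mid]=28 -> 28 > 21, search left half
lo=0, hi=6, mid=3, arr[mid]=21 -> Found target at index 3!

Binary search finds 21 at index 3 after 2 comparisons. The search repeatedly halves the search space by comparing with the middle element.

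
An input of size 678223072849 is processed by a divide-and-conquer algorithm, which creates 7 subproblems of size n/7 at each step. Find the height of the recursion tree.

For divide and conquer with division factor 7:

Problem sizes at each level:
Level 0: 678223072849
Level 1: 96889010407
Level 2: 13841287201
Level 3: 1977326743
Level 4: 282475249
Level 5: 40353607
Level 6: 5764801
Level 7: 823543
Level 8: 117649
Level 9: 16807
Level 10: 2401
Level 11: 343
Level 12: 49
Level 13: 7
Level 14: 1

The root is level 0 and the size-1 base case is level 14 (the tree spans levels 0 through 14, i.e. 15 levels counting the root), so the depth is the number of divisions: log_7(678223072849) = 14

The recursion tree depth is log_7(678223072849) = 14. At each level, the problem size is divided by 7, so it takes 14 divisions to reduce to a base case of size 1. The algorithm makes 7 recursive calls at each level.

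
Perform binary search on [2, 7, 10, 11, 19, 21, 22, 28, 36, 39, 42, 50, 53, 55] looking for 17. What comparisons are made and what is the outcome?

Binary search for 17 in [2, 7, 10, 11, 19, 21, 22, 28, 36, 39, 42, 50, 53, 55]:

lo=0, hi=13, mid=6, arr[mid]=22 -> 22 > 17, search left half
lo=0, hi=5, mid=2, arr[mid]=10 -> 10 < 17, search right half
lo=3, hi=5, mid=4, arr[mid]=19 -> 19 > 17, search left half
lo=3, hi=3, mid=3, arr[mid]=11 -> 11 < 17, search right half
lo=4 > hi=3, target 17 not found

Binary search determines that 17 is not in the array after 4 comparisons. The search space was exhausted without finding the target.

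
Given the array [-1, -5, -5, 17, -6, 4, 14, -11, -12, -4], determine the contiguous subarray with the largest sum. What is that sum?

Using Kadane's algorithm on [-1, -5, -5, 17, -6, 4, 14, -11, -12, -4]:

Scanning through the array:
Position 1 (value -5): max_ending_here = -5, max_so_far = -1
Position 2 (value -5): max_ending_here = -5, max_so_far = -1
Position 3 (value 17): max_ending_here = 17, max_so_far = 17
Position 4 (value -6): max_ending_here = 11, max_so_far = 17
Position 5 (value 4): max_ending_here = 15, max_so_far = 17
Position 6 (value 14): max_ending_here = 29, max_so_far = 29
Position 7 (value -11): max_ending_here = 18, max_so_far = 29
Position 8 (value -12): max_ending_here = 6, max_so_far = 29
Position 9 (value -4): max_ending_here = 2, max_so_far = 29

Maximum subarray: [17, -6, 4, 14]
Maximum sum: 29

The maximum subarray is [17, -6, 4, 14] with sum 29. This subarray runs from index 3 to index 6.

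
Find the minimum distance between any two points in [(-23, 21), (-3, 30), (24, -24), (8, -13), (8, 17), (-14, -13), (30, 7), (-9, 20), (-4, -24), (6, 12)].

Computing all pairwise distances among 10 points:

d((-23, 21), (-3, 30)) = 21.9317
d((-23, 21), (24, -24)) = 65.0692
d((-23, 21), (8, -13)) = 46.0109
d((-23, 21), (8, 17)) = 31.257
d((-23, 21), (-14, -13)) = 35.171
d((-23, 21), (30, 7)) = 54.8179
d((-23, 21), (-9, 20)) = 14.0357
d((-23, 21), (-4, -24)) = 48.8467
d((-23, 21), (6, 12)) = 30.3645
d((-3, 30), (24, -24)) = 60.3738
d((-3, 30), (8, -13)) = 44.3847
d((-3, 30), (8, 17)) = 17.0294
d((-3, 30), (-14, -13)) = 44.3847
d((-3, 30), (30, 7)) = 40.2244
d((-3, 30), (-9, 20)) = 11.6619
d((-3, 30), (-4, -24)) = 54.0093
d((-3, 30), (6, 12)) = 20.1246
d((24, -24), (8, -13)) = 19.4165
d((24, -24), (8, 17)) = 44.0114
d((24, -24), (-14, -13)) = 39.5601
d((24, -24), (30, 7)) = 31.5753
d((24, -24), (-9, 20)) = 55.0
d((24, -24), (-4, -24)) = 28.0
d((24, -24), (6, 12)) = 40.2492
d((8, -13), (8, 17)) = 30.0
d((8, -13), (-14, -13)) = 22.0
d((8, -13), (30, 7)) = 29.7321
d((8, -13), (-9, 20)) = 37.1214
d((8, -13), (-4, -24)) = 16.2788
d((8, -13), (6, 12)) = 25.0799
d((8, 17), (-14, -13)) = 37.2022
d((8, 17), (30, 7)) = 24.1661
d((8, 17), (-9, 20)) = 17.2627
d((8, 17), (-4, -24)) = 42.72
d((8, 17), (6, 12)) = 5.3852 <-- minimum
d((-14, -13), (30, 7)) = 48.3322
d((-14, -13), (-9, 20)) = 33.3766
d((-14, -13), (-4, -24)) = 14.8661
d((-14, -13), (6, 12)) = 32.0156
d((30, 7), (-9, 20)) = 41.1096
d((30, 7), (-4, -24)) = 46.0109
d((30, 7), (6, 12)) = 24.5153
d((-9, 20), (-4, -24)) = 44.2832
d((-9, 20), (6, 12)) = 17.0
d((-4, -24), (6, 12)) = 37.3631

Closest pair: (8, 17) and (6, 12) with distance 5.3852

The closest pair is (8, 17) and (6, 12) with Euclidean distance 5.3852. For 10 points, brute-force pairwise comparison is shown above. For large n, the divide-and-conquer algorithm (sort by x, recurse on halves, check the dividing strip) achieves O(n log n).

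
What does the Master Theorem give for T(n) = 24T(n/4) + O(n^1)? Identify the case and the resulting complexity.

Master Theorem for T(n) = 24T(n/4) + O(n^1):

a = 24, b = 4, c = 1
log_b(a) = log_4(24) = 2.2925

Case 1: c = 1 < log_4(24) = 2.2925
T(n) = O(n^(log_4 24))

For T(n) = 24T(n/4) + O(n^1): log_4(24) = 2.2925. This is Case 1 of the Master Theorem (c < log_b(a), work dominated by leaves), giving O(n^(log_4 24)).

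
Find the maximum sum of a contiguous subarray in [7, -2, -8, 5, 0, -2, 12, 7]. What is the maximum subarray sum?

Using Kadane's algorithm on [7, -2, -8, 5, 0, -2, 12, 7]:

Scanning through the array:
Position 1 (value -2): max_ending_here = 5, max_so_far = 7
Position 2 (value -8): max_ending_here = -3, max_so_far = 7
Position 3 (value 5): max_ending_here = 5, max_so_far = 7
Position 4 (value 0): max_ending_here = 5, max_so_far = 7
Position 5 (value -2): max_ending_here = 3, max_so_far = 7
Position 6 (value 12): max_ending_here = 15, max_so_far = 15
Position 7 (value 7): max_ending_here = 22, max_so_far = 22

Maximum subarray: [5, 0, -2, 12, 7]
Maximum sum: 22

The maximum subarray is [5, 0, -2, 12, 7] with sum 22. This subarray runs from index 3 to index 7.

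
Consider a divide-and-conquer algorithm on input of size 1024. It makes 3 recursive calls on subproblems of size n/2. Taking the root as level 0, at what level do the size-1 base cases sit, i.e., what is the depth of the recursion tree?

For divide and conquer with division factor 2:

Problem sizes at each level:
Level 0: 1024
Level 1: 512
Level 2: 256
Level 3: 128
Level 4: 64
Level 5: 32
Level 6: 16
Level 7: 8
Level 8: 4
Level 9: 2
Level 10: 1

The root is level 0 and the size-1 base case is level 10 (the tree spans levels 0 through 10, i.e. 11 levels counting the root), so the depth is the number of divisions: log_2(1024) = 10

The recursion tree depth is log_2(1024) = 10. At each level, the problem size is divided by 2, so it takes 10 divisions to reduce to a base case of size 1. The algorithm makes 3 recursive calls at each level.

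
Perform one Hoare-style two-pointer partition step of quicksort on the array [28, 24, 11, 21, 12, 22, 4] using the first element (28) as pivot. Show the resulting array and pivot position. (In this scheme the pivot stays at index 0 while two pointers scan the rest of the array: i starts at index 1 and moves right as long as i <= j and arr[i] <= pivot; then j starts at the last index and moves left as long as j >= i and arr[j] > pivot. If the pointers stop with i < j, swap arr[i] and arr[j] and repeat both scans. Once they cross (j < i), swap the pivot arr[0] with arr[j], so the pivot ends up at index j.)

Hoare-style two-pointer partition with pivot = 28:

Initial array: [28, 24, 11, 21, 12, 22, 4]

Pointers start at i = 1, j = 6.
i ends at 7, j ends at 6: the pointers have crossed (j < i), so scanning stops.

Swap pivot arr[0] with arr[6] to place pivot at position 6: [4, 24, 11, 21, 12, 22, 28]
Pivot position: 6

After partitioning with pivot 28, the array becomes [4, 24, 11, 21, 12, 22, 28]. The pivot is placed at index 6. All elements to the left of the pivot are <= 28, and all elements to the right are > 28.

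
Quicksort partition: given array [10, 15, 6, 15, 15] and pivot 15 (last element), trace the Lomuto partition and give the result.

Lomuto partition with pivot = 15:

Initial array: [10, 15, 6, 15, 15]

arr[0]=10 <= 15: swap with position 0, array becomes [10, 15, 6, 15, 15]
arr[1]=15 <= 15: swap with position 1, array becomes [10, 15, 6, 15, 15]
arr[2]=6 <= 15: swap with position 2, array becomes [10, 15, 6, 15, 15]
arr[3]=15 <= 15: swap with position 3, array becomes [10, 15, 6, 15, 15]

Place pivot at position 4: [10, 15, 6, 15, 15]
Pivot position: 4

After partitioning with pivot 15, the array becomes [10, 15, 6, 15, 15]. The pivot is placed at index 4. All elements to the left of the pivot are <= 15, and all elements to the right are > 15.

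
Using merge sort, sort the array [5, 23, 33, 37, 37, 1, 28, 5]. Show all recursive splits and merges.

Merge sort trace:

Split: [5, 23, 33, 37, 37, 1, 28, 5] -> [5, 23, 33, 37] and [37, 1, 28, 5]
  Split: [5, 23, 33, 37] -> [5, 23] and [33, 37]
    Split: [5, 23] -> [5] and [23]
    Merge: [5] + [23] -> [5, 23]
    Split: [33, 37] -> [33] and [37]
    Merge: [33] + [37] -> [33, 37]
  Merge: [5, 23] + [33, 37] -> [5, 23, 33, 37]
  Split: [37, 1, 28, 5] -> [37, 1] and [28, 5]
    Split: [37, 1] -> [37] and [1]
    Merge: [37] + [1] -> [1, 37]
    Split: [28, 5] -> [28] and [5]
    Merge: [28] + [5] -> [5, 28]
  Merge: [1, 37] + [5, 28] -> [1, 5, 28, 37]
Merge: [5, 23, 33, 37] + [1, 5, 28, 37] -> [1, 5, 5, 23, 28, 33, 37, 37]

Final sorted array: [1, 5, 5, 23, 28, 33, 37, 37]

The merge sort proceeds by recursively splitting the array and merging sorted halves.
After all merges, the sorted array is [1, 5, 5, 23, 28, 33, 37, 37].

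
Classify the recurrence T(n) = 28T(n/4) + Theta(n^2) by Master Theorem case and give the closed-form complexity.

Master Theorem for T(n) = 28T(n/4) + O(n^2):

a = 28, b = 4, c = 2
log_b(a) = log_4(28) = 2.4037

Case 1: c = 2 < log_4(28) = 2.4037
T(n) = O(n^(log_4 28))

For T(n) = 28T(n/4) + O(n^2): log_4(28) = 2.4037. This is Case 1 of the Master Theorem (c < log_b(a), work dominated by leaves), giving O(n^(log_4 28)).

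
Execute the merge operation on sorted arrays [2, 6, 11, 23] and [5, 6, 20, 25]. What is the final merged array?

Merging process:

Compare 2 vs 5: take 2 from left. Merged: [2]
Compare 6 vs 5: take 5 from right. Merged: [2, 5]
Compare 6 vs 6: take 6 from left. Merged: [2, 5, 6]
Compare 11 vs 6: take 6 from right. Merged: [2, 5, 6, 6]
Compare 11 vs 20: take 11 from left. Merged: [2, 5, 6, 6, 11]
Compare 23 vs 20: take 20 from right. Merged: [2, 5, 6, 6, 11, 20]
Compare 23 vs 25: take 23 from left. Merged: [2, 5, 6, 6, 11, 20, 23]
Append remaining from right: [25]. Merged: [2, 5, 6, 6, 11, 20, 23, 25]

Final merged array: [2, 5, 6, 6, 11, 20, 23, 25]
Total comparisons: 7

The merged array is [2, 5, 6, 6, 11, 20, 23, 25], requiring 7 comparisons. The merge step runs in O(n) time where n is the total number of elements.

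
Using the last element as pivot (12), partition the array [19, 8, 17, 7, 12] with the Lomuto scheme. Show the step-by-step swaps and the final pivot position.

Lomuto partition with pivot = 12:

Initial array: [19, 8, 17, 7, 12]

arr[0]=19 > 12: no swap
arr[1]=8 <= 12: swap with position 0, array becomes [8, 19, 17, 7, 12]
arr[2]=17 > 12: no swap
arr[3]=7 <= 12: swap with position 1, array becomes [8, 7, 17, 19, 12]

Place pivot at position 2: [8, 7, 12, 19, 17]
Pivot position: 2

After partitioning with pivot 12, the array becomes [8, 7, 12, 19, 17]. The pivot is placed at index 2. All elements to the left of the pivot are <= 12, and all elements to the right are > 12.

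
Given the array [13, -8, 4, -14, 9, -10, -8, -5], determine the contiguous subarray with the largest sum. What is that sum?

Using Kadane's algorithm on [13, -8, 4, -14, 9, -10, -8, -5]:

Scanning through the array:
Position 1 (value -8): max_ending_here = 5, max_so_far = 13
Position 2 (value 4): max_ending_here = 9, max_so_far = 13
Position 3 (value -14): max_ending_here = -5, max_so_far = 13
Position 4 (value 9): max_ending_here = 9, max_so_far = 13
Position 5 (value -10): max_ending_here = -1, max_so_far = 13
Position 6 (value -8): max_ending_here = -8, max_so_far = 13
Position 7 (value -5): max_ending_here = -5, max_so_far = 13

Maximum subarray: [13]
Maximum sum: 13

The maximum subarray is [13] with sum 13. This subarray runs from index 0 to index 0.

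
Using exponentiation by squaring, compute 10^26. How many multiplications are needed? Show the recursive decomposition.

Computing 10^26 by squaring (build up from 10^1; each line after the first costs one multiplication):

10^1 = 10
10^2 = (10^1)^2 = 10^2 = 100
10^3 = 10 * 10^2 = 10 * 100 = 1000
10^6 = (10^3)^2 = 1000^2 = 1000000
10^12 = (10^6)^2 = 1000000^2 = 1000000000000
10^13 = 10 * 10^12 = 10 * 1000000000000 = 10000000000000
10^26 = (10^13)^2 = 10000000000000^2 = 100000000000000000000000000

Result: 100000000000000000000000000
Multiplications needed: 6 (6 lines after 10^1)

10^26 = 100000000000000000000000000. Using exponentiation by squaring, this requires 6 multiplications. The key idea: if the exponent is even, square the half-power; if odd, multiply by the base once.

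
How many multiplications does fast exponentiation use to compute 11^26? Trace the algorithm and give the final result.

Computing 11^26 by squaring (build up from 11^1; each line after the first costs one multiplication):

11^1 = 11
11^2 = (11^1)^2 = 11^2 = 121
11^3 = 11 * 11^2 = 11 * 121 = 1331
11^6 = (11^3)^2 = 1331^2 = 1771561
11^12 = (11^6)^2 = 1771561^2 = 3138428376721
11^13 = 11 * 11^12 = 11 * 3138428376721 = 34522712143931
11^26 = (11^13)^2 = 34522712143931^2 = 1191817653772720942460132761

Result: 1191817653772720942460132761
Multiplications needed: 6 (6 lines after 11^1)

11^26 = 1191817653772720942460132761. Using exponentiation by squaring, this requires 6 multiplications. The key idea: if the exponent is even, square the half-power; if odd, multiply by the base once.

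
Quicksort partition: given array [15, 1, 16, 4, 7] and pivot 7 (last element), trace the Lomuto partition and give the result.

Lomuto partition with pivot = 7:

Initial array: [15, 1, 16, 4, 7]

arr[0]=15 > 7: no swap
arr[1]=1 <= 7: swap with position 0, array becomes [1, 15, 16, 4, 7]
arr[2]=16 > 7: no swap
arr[3]=4 <= 7: swap with position 1, array becomes [1, 4, 16, 15, 7]

Place pivot at position 2: [1, 4, 7, 15, 16]
Pivot position: 2

After partitioning with pivot 7, the array becomes [1, 4, 7, 15, 16]. The pivot is placed at index 2. All elements to the left of the pivot are <= 7, and all elements to the right are > 7.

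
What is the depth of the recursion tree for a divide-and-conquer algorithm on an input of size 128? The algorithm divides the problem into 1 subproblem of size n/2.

For divide and conquer with division factor 2:

Problem sizes at each level:
Level 0: 128
Level 1: 64
Level 2: 32
Level 3: 16
Level 4: 8
Level 5: 4
Level 6: 2
Level 7: 1

The root is level 0 and the size-1 base case is level 7 (the tree spans levels 0 through 7, i.e. 8 levels counting the root), so the depth is the number of divisions: log_2(128) = 7

The recursion tree depth is log_2(128) = 7. At each level, the problem size is divided by 2, so it takes 7 divisions to reduce to a base case of size 1. The algorithm makes 1 recursive call at each level.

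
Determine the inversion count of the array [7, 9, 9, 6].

Finding inversions in [7, 9, 9, 6]:

(0, 3): arr[0]=7 > arr[3]=6
(1, 3): arr[1]=9 > arr[3]=6
(2, 3): arr[2]=9 > arr[3]=6

Total inversions: 3

The array has 3 inversion(s): (0,3), (1,3), (2,3). Each pair (i,j) satisfies i < j and arr[i] > arr[j].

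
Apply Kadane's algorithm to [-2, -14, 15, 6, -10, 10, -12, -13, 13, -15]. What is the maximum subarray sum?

Using Kadane's algorithm on [-2, -14, 15, 6, -10, 10, -12, -13, 13, -15]:

Scanning through the array:
Position 1 (value -14): max_ending_here = -14, max_so_far = -2
Position 2 (value 15): max_ending_here = 15, max_so_far = 15
Position 3 (value 6): max_ending_here = 21, max_so_far = 21
Position 4 (value -10): max_ending_here = 11, max_so_far = 21
Position 5 (value 10): max_ending_here = 21, max_so_far = 21
Position 6 (value -12): max_ending_here = 9, max_so_far = 21
Position 7 (value -13): max_ending_here = -4, max_so_far = 21
Position 8 (value 13): max_ending_here = 13, max_so_far = 21
Position 9 (value -15): max_ending_here = -2, max_so_far = 21

Maximum subarray: [15, 6]
Maximum sum: 21

The maximum subarray is [15, 6] with sum 21. This subarray runs from index 2 to index 3.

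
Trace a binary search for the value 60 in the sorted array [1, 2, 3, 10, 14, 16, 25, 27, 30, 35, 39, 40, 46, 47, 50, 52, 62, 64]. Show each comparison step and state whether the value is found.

Binary search for 60 in [1, 2, 3, 10, 14, 16, 25, 27, 30, 35, 39, 40, 46, 47, 50, 52, 62, 64]:

lo=0, hi=17, mid=8, arr[mid]=30 -> 30 < 60, search right half
lo=9, hi=17, mid=13, arr[mid]=47 -> 47 < 60, search right half
lo=14, hi=17, mid=15, arr[mid]=52 -> 52 < 60, search right half
lo=16, hi=17, mid=16, arr[mid]=62 -> 62 > 60, search left half
lo=16 > hi=15, target 60 not found

Binary search determines that 60 is not in the array after 4 comparisons. The search space was exhausted without finding the target.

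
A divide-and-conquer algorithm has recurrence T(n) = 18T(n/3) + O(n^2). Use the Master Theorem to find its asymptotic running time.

Master Theorem for T(n) = 18T(n/3) + O(n^2):

a = 18, b = 3, c = 2
log_b(a) = log_3(18) = 2.6309

Case 1: c = 2 < log_3(18) = 2.6309
T(n) = O(n^(log_3 18))

For T(n) = 18T(n/3) + O(n^2): log_3(18) = 2.6309. This is Case 1 of the Master Theorem (c < log_b(a), work dominated by leaves), giving O(n^(log_3 18)).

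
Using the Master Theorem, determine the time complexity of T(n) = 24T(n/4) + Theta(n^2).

Master Theorem for T(n) = 24T(n/4) + O(n^2):

a = 24, b = 4, c = 2
log_b(a) = log_4(24) = 2.2925

Case 1: c = 2 < log_4(24) = 2.2925
T(n) = O(n^(log_4 24))

For T(n) = 24T(n/4) + O(n^2): log_4(24) = 2.2925. This is Case 1 of the Master Theorem (c < log_b(a), work dominated by leaves), giving O(n^(log_4 24)).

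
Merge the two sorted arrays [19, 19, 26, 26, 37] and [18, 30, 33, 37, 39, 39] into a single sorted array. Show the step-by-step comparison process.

Merging process:

Compare 19 vs 18: take 18 from right. Merged: [18]
Compare 19 vs 30: take 19 from left. Merged: [18, 19]
Compare 19 vs 30: take 19 from left. Merged: [18, 19, 19]
Compare 26 vs 30: take 26 from left. Merged: [18, 19, 19, 26]
Compare 26 vs 30: take 26 from left. Merged: [18, 19, 19, 26, 26]
Compare 37 vs 30: take 30 from right. Merged: [18, 19, 19, 26, 26, 30]
Compare 37 vs 33: take 33 from right. Merged: [18, 19, 19, 26, 26, 30, 33]
Compare 37 vs 37: take 37 from left. Merged: [18, 19, 19, 26, 26, 30, 33, 37]
Append remaining from right: [37, 39, 39]. Merged: [18, 19, 19, 26, 26, 30, 33, 37, 37, 39, 39]

Final merged array: [18, 19, 19, 26, 26, 30, 33, 37, 37, 39, 39]
Total comparisons: 8

The merged array is [18, 19, 19, 26, 26, 30, 33, 37, 37, 39, 39], requiring 8 comparisons. The merge step runs in O(n) time where n is the total number of elements.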